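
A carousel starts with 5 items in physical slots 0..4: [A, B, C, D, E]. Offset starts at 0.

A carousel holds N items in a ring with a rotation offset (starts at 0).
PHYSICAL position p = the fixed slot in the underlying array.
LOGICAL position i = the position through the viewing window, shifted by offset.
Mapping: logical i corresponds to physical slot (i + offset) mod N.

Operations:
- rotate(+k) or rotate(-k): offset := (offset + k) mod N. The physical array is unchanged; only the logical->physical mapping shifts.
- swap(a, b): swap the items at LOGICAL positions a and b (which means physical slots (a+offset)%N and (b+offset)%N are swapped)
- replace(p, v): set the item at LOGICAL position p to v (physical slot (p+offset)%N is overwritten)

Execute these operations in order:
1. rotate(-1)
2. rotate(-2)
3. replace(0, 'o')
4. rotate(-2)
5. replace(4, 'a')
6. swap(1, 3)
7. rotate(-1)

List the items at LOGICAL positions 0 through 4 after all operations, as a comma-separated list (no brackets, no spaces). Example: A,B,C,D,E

Answer: a,A,D,o,B

Derivation:
After op 1 (rotate(-1)): offset=4, physical=[A,B,C,D,E], logical=[E,A,B,C,D]
After op 2 (rotate(-2)): offset=2, physical=[A,B,C,D,E], logical=[C,D,E,A,B]
After op 3 (replace(0, 'o')): offset=2, physical=[A,B,o,D,E], logical=[o,D,E,A,B]
After op 4 (rotate(-2)): offset=0, physical=[A,B,o,D,E], logical=[A,B,o,D,E]
After op 5 (replace(4, 'a')): offset=0, physical=[A,B,o,D,a], logical=[A,B,o,D,a]
After op 6 (swap(1, 3)): offset=0, physical=[A,D,o,B,a], logical=[A,D,o,B,a]
After op 7 (rotate(-1)): offset=4, physical=[A,D,o,B,a], logical=[a,A,D,o,B]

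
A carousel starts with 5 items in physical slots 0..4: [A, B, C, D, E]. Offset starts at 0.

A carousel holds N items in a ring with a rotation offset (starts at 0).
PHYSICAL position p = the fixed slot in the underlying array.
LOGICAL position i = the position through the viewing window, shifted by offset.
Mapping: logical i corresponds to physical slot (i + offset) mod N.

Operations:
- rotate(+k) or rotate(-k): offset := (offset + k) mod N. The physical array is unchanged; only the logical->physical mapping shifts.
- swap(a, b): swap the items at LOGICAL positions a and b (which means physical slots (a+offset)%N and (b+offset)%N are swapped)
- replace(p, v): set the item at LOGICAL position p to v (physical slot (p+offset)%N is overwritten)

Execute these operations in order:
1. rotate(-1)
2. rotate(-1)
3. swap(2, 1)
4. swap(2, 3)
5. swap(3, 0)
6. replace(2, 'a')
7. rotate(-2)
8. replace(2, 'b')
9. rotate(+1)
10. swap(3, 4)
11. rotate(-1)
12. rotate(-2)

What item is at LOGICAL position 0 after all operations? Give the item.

Answer: A

Derivation:
After op 1 (rotate(-1)): offset=4, physical=[A,B,C,D,E], logical=[E,A,B,C,D]
After op 2 (rotate(-1)): offset=3, physical=[A,B,C,D,E], logical=[D,E,A,B,C]
After op 3 (swap(2, 1)): offset=3, physical=[E,B,C,D,A], logical=[D,A,E,B,C]
After op 4 (swap(2, 3)): offset=3, physical=[B,E,C,D,A], logical=[D,A,B,E,C]
After op 5 (swap(3, 0)): offset=3, physical=[B,D,C,E,A], logical=[E,A,B,D,C]
After op 6 (replace(2, 'a')): offset=3, physical=[a,D,C,E,A], logical=[E,A,a,D,C]
After op 7 (rotate(-2)): offset=1, physical=[a,D,C,E,A], logical=[D,C,E,A,a]
After op 8 (replace(2, 'b')): offset=1, physical=[a,D,C,b,A], logical=[D,C,b,A,a]
After op 9 (rotate(+1)): offset=2, physical=[a,D,C,b,A], logical=[C,b,A,a,D]
After op 10 (swap(3, 4)): offset=2, physical=[D,a,C,b,A], logical=[C,b,A,D,a]
After op 11 (rotate(-1)): offset=1, physical=[D,a,C,b,A], logical=[a,C,b,A,D]
After op 12 (rotate(-2)): offset=4, physical=[D,a,C,b,A], logical=[A,D,a,C,b]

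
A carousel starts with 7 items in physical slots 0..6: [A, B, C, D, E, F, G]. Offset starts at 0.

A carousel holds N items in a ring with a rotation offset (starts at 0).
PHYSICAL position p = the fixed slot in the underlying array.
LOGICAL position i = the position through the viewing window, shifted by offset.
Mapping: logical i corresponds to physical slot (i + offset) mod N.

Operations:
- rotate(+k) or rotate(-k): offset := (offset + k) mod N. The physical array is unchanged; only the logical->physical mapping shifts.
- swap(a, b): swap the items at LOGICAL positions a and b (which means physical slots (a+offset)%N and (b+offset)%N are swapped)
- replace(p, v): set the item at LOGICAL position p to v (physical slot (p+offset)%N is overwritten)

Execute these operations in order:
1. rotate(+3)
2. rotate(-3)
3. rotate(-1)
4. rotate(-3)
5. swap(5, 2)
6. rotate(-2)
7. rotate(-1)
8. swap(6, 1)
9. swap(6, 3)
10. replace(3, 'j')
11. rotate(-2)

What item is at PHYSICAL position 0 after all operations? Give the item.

After op 1 (rotate(+3)): offset=3, physical=[A,B,C,D,E,F,G], logical=[D,E,F,G,A,B,C]
After op 2 (rotate(-3)): offset=0, physical=[A,B,C,D,E,F,G], logical=[A,B,C,D,E,F,G]
After op 3 (rotate(-1)): offset=6, physical=[A,B,C,D,E,F,G], logical=[G,A,B,C,D,E,F]
After op 4 (rotate(-3)): offset=3, physical=[A,B,C,D,E,F,G], logical=[D,E,F,G,A,B,C]
After op 5 (swap(5, 2)): offset=3, physical=[A,F,C,D,E,B,G], logical=[D,E,B,G,A,F,C]
After op 6 (rotate(-2)): offset=1, physical=[A,F,C,D,E,B,G], logical=[F,C,D,E,B,G,A]
After op 7 (rotate(-1)): offset=0, physical=[A,F,C,D,E,B,G], logical=[A,F,C,D,E,B,G]
After op 8 (swap(6, 1)): offset=0, physical=[A,G,C,D,E,B,F], logical=[A,G,C,D,E,B,F]
After op 9 (swap(6, 3)): offset=0, physical=[A,G,C,F,E,B,D], logical=[A,G,C,F,E,B,D]
After op 10 (replace(3, 'j')): offset=0, physical=[A,G,C,j,E,B,D], logical=[A,G,C,j,E,B,D]
After op 11 (rotate(-2)): offset=5, physical=[A,G,C,j,E,B,D], logical=[B,D,A,G,C,j,E]

Answer: A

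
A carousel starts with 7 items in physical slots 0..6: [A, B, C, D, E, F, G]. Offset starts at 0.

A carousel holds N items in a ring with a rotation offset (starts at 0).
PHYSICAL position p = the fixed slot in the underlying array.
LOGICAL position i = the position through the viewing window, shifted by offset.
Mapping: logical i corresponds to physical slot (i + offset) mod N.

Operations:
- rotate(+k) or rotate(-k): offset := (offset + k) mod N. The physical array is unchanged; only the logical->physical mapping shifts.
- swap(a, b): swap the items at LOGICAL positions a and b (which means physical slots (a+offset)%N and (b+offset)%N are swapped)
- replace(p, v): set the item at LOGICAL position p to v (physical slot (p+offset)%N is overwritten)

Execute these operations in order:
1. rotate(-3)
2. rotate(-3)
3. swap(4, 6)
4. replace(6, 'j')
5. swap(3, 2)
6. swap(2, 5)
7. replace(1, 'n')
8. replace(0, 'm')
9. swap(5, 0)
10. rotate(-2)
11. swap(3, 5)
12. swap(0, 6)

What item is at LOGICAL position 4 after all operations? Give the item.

Answer: G

Derivation:
After op 1 (rotate(-3)): offset=4, physical=[A,B,C,D,E,F,G], logical=[E,F,G,A,B,C,D]
After op 2 (rotate(-3)): offset=1, physical=[A,B,C,D,E,F,G], logical=[B,C,D,E,F,G,A]
After op 3 (swap(4, 6)): offset=1, physical=[F,B,C,D,E,A,G], logical=[B,C,D,E,A,G,F]
After op 4 (replace(6, 'j')): offset=1, physical=[j,B,C,D,E,A,G], logical=[B,C,D,E,A,G,j]
After op 5 (swap(3, 2)): offset=1, physical=[j,B,C,E,D,A,G], logical=[B,C,E,D,A,G,j]
After op 6 (swap(2, 5)): offset=1, physical=[j,B,C,G,D,A,E], logical=[B,C,G,D,A,E,j]
After op 7 (replace(1, 'n')): offset=1, physical=[j,B,n,G,D,A,E], logical=[B,n,G,D,A,E,j]
After op 8 (replace(0, 'm')): offset=1, physical=[j,m,n,G,D,A,E], logical=[m,n,G,D,A,E,j]
After op 9 (swap(5, 0)): offset=1, physical=[j,E,n,G,D,A,m], logical=[E,n,G,D,A,m,j]
After op 10 (rotate(-2)): offset=6, physical=[j,E,n,G,D,A,m], logical=[m,j,E,n,G,D,A]
After op 11 (swap(3, 5)): offset=6, physical=[j,E,D,G,n,A,m], logical=[m,j,E,D,G,n,A]
After op 12 (swap(0, 6)): offset=6, physical=[j,E,D,G,n,m,A], logical=[A,j,E,D,G,n,m]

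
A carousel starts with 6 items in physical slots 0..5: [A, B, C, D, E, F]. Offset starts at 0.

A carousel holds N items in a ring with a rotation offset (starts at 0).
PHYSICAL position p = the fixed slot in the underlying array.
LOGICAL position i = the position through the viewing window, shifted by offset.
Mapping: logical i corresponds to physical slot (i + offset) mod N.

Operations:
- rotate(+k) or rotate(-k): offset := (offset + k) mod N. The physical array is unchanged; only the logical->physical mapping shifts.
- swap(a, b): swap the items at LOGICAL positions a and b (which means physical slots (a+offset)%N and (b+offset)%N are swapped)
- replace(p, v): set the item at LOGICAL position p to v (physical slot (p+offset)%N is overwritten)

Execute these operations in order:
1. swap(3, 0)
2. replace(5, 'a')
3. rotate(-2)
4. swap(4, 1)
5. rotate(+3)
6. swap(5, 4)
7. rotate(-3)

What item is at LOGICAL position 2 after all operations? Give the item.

Answer: C

Derivation:
After op 1 (swap(3, 0)): offset=0, physical=[D,B,C,A,E,F], logical=[D,B,C,A,E,F]
After op 2 (replace(5, 'a')): offset=0, physical=[D,B,C,A,E,a], logical=[D,B,C,A,E,a]
After op 3 (rotate(-2)): offset=4, physical=[D,B,C,A,E,a], logical=[E,a,D,B,C,A]
After op 4 (swap(4, 1)): offset=4, physical=[D,B,a,A,E,C], logical=[E,C,D,B,a,A]
After op 5 (rotate(+3)): offset=1, physical=[D,B,a,A,E,C], logical=[B,a,A,E,C,D]
After op 6 (swap(5, 4)): offset=1, physical=[C,B,a,A,E,D], logical=[B,a,A,E,D,C]
After op 7 (rotate(-3)): offset=4, physical=[C,B,a,A,E,D], logical=[E,D,C,B,a,A]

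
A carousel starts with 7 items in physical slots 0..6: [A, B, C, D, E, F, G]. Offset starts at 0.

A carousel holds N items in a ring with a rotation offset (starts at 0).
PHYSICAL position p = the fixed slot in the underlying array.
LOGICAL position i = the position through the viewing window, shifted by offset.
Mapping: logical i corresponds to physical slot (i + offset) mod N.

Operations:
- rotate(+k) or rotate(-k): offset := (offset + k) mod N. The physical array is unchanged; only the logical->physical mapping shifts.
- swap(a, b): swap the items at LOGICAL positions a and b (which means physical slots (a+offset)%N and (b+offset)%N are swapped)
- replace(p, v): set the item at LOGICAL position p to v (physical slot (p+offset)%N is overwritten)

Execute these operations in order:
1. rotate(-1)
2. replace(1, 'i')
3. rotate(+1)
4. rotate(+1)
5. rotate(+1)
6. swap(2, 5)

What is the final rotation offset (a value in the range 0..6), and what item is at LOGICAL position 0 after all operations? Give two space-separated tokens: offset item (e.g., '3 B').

Answer: 2 C

Derivation:
After op 1 (rotate(-1)): offset=6, physical=[A,B,C,D,E,F,G], logical=[G,A,B,C,D,E,F]
After op 2 (replace(1, 'i')): offset=6, physical=[i,B,C,D,E,F,G], logical=[G,i,B,C,D,E,F]
After op 3 (rotate(+1)): offset=0, physical=[i,B,C,D,E,F,G], logical=[i,B,C,D,E,F,G]
After op 4 (rotate(+1)): offset=1, physical=[i,B,C,D,E,F,G], logical=[B,C,D,E,F,G,i]
After op 5 (rotate(+1)): offset=2, physical=[i,B,C,D,E,F,G], logical=[C,D,E,F,G,i,B]
After op 6 (swap(2, 5)): offset=2, physical=[E,B,C,D,i,F,G], logical=[C,D,i,F,G,E,B]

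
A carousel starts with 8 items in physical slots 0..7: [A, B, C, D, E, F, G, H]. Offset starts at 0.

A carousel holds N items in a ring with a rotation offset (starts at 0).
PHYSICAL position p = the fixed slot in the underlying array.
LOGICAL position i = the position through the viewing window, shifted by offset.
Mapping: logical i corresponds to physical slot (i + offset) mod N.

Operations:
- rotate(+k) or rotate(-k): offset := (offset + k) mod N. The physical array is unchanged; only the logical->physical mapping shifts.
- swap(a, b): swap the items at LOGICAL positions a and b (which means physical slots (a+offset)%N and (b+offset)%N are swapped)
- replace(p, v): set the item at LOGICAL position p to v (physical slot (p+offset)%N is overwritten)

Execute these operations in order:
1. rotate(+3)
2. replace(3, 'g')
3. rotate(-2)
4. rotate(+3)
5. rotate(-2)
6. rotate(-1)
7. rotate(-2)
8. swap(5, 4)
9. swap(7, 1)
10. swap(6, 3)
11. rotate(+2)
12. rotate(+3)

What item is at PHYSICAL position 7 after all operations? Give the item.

After op 1 (rotate(+3)): offset=3, physical=[A,B,C,D,E,F,G,H], logical=[D,E,F,G,H,A,B,C]
After op 2 (replace(3, 'g')): offset=3, physical=[A,B,C,D,E,F,g,H], logical=[D,E,F,g,H,A,B,C]
After op 3 (rotate(-2)): offset=1, physical=[A,B,C,D,E,F,g,H], logical=[B,C,D,E,F,g,H,A]
After op 4 (rotate(+3)): offset=4, physical=[A,B,C,D,E,F,g,H], logical=[E,F,g,H,A,B,C,D]
After op 5 (rotate(-2)): offset=2, physical=[A,B,C,D,E,F,g,H], logical=[C,D,E,F,g,H,A,B]
After op 6 (rotate(-1)): offset=1, physical=[A,B,C,D,E,F,g,H], logical=[B,C,D,E,F,g,H,A]
After op 7 (rotate(-2)): offset=7, physical=[A,B,C,D,E,F,g,H], logical=[H,A,B,C,D,E,F,g]
After op 8 (swap(5, 4)): offset=7, physical=[A,B,C,E,D,F,g,H], logical=[H,A,B,C,E,D,F,g]
After op 9 (swap(7, 1)): offset=7, physical=[g,B,C,E,D,F,A,H], logical=[H,g,B,C,E,D,F,A]
After op 10 (swap(6, 3)): offset=7, physical=[g,B,F,E,D,C,A,H], logical=[H,g,B,F,E,D,C,A]
After op 11 (rotate(+2)): offset=1, physical=[g,B,F,E,D,C,A,H], logical=[B,F,E,D,C,A,H,g]
After op 12 (rotate(+3)): offset=4, physical=[g,B,F,E,D,C,A,H], logical=[D,C,A,H,g,B,F,E]

Answer: H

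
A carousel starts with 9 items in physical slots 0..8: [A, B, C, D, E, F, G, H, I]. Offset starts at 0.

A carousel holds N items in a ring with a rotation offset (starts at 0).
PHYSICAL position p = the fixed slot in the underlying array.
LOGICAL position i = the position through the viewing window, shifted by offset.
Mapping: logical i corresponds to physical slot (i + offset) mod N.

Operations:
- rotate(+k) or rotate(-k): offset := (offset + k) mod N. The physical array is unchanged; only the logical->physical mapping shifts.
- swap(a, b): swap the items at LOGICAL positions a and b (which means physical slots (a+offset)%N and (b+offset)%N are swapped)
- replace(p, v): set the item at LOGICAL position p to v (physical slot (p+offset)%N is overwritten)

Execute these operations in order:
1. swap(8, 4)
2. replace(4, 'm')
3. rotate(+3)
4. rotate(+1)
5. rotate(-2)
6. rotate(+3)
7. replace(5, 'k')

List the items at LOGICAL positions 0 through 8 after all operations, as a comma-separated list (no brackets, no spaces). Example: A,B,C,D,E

Answer: F,G,H,E,A,k,C,D,m

Derivation:
After op 1 (swap(8, 4)): offset=0, physical=[A,B,C,D,I,F,G,H,E], logical=[A,B,C,D,I,F,G,H,E]
After op 2 (replace(4, 'm')): offset=0, physical=[A,B,C,D,m,F,G,H,E], logical=[A,B,C,D,m,F,G,H,E]
After op 3 (rotate(+3)): offset=3, physical=[A,B,C,D,m,F,G,H,E], logical=[D,m,F,G,H,E,A,B,C]
After op 4 (rotate(+1)): offset=4, physical=[A,B,C,D,m,F,G,H,E], logical=[m,F,G,H,E,A,B,C,D]
After op 5 (rotate(-2)): offset=2, physical=[A,B,C,D,m,F,G,H,E], logical=[C,D,m,F,G,H,E,A,B]
After op 6 (rotate(+3)): offset=5, physical=[A,B,C,D,m,F,G,H,E], logical=[F,G,H,E,A,B,C,D,m]
After op 7 (replace(5, 'k')): offset=5, physical=[A,k,C,D,m,F,G,H,E], logical=[F,G,H,E,A,k,C,D,m]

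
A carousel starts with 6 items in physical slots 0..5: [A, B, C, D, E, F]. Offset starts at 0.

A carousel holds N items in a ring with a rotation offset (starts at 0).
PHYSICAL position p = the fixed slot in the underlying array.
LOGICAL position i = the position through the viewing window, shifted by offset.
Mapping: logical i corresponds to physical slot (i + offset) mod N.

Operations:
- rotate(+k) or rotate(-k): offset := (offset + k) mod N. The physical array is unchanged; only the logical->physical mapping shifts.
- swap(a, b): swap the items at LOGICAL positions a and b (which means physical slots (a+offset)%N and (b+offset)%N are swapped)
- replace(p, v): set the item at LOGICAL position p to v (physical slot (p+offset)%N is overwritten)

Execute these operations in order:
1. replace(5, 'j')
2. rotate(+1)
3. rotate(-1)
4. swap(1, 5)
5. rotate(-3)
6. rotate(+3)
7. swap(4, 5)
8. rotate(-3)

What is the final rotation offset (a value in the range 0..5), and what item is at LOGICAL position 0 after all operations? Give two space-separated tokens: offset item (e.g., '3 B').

After op 1 (replace(5, 'j')): offset=0, physical=[A,B,C,D,E,j], logical=[A,B,C,D,E,j]
After op 2 (rotate(+1)): offset=1, physical=[A,B,C,D,E,j], logical=[B,C,D,E,j,A]
After op 3 (rotate(-1)): offset=0, physical=[A,B,C,D,E,j], logical=[A,B,C,D,E,j]
After op 4 (swap(1, 5)): offset=0, physical=[A,j,C,D,E,B], logical=[A,j,C,D,E,B]
After op 5 (rotate(-3)): offset=3, physical=[A,j,C,D,E,B], logical=[D,E,B,A,j,C]
After op 6 (rotate(+3)): offset=0, physical=[A,j,C,D,E,B], logical=[A,j,C,D,E,B]
After op 7 (swap(4, 5)): offset=0, physical=[A,j,C,D,B,E], logical=[A,j,C,D,B,E]
After op 8 (rotate(-3)): offset=3, physical=[A,j,C,D,B,E], logical=[D,B,E,A,j,C]

Answer: 3 D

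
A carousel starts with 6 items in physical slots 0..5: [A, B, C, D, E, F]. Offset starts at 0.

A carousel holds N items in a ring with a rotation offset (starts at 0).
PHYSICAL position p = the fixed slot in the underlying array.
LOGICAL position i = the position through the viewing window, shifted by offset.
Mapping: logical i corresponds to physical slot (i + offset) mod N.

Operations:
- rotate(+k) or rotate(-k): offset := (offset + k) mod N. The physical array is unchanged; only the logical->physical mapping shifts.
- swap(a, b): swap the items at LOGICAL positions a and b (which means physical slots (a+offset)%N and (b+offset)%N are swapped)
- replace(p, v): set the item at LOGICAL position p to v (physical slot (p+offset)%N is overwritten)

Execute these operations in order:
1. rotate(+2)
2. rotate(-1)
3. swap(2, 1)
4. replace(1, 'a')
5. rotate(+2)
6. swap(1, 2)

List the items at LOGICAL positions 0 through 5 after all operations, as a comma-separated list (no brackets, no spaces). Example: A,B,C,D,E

Answer: C,F,E,A,B,a

Derivation:
After op 1 (rotate(+2)): offset=2, physical=[A,B,C,D,E,F], logical=[C,D,E,F,A,B]
After op 2 (rotate(-1)): offset=1, physical=[A,B,C,D,E,F], logical=[B,C,D,E,F,A]
After op 3 (swap(2, 1)): offset=1, physical=[A,B,D,C,E,F], logical=[B,D,C,E,F,A]
After op 4 (replace(1, 'a')): offset=1, physical=[A,B,a,C,E,F], logical=[B,a,C,E,F,A]
After op 5 (rotate(+2)): offset=3, physical=[A,B,a,C,E,F], logical=[C,E,F,A,B,a]
After op 6 (swap(1, 2)): offset=3, physical=[A,B,a,C,F,E], logical=[C,F,E,A,B,a]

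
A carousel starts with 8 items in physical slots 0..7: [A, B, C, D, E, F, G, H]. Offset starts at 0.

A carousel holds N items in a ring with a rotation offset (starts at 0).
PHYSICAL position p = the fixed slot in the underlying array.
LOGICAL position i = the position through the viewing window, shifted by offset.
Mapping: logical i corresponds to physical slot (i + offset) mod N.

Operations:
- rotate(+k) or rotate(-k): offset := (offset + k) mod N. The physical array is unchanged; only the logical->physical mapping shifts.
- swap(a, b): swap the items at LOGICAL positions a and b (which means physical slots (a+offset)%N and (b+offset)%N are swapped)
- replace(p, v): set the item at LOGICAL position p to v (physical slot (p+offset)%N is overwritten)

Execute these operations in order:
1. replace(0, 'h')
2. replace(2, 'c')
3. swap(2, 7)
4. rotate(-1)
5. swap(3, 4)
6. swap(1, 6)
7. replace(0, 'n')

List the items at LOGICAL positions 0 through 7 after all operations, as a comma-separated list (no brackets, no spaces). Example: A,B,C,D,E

Answer: n,F,B,D,H,E,h,G

Derivation:
After op 1 (replace(0, 'h')): offset=0, physical=[h,B,C,D,E,F,G,H], logical=[h,B,C,D,E,F,G,H]
After op 2 (replace(2, 'c')): offset=0, physical=[h,B,c,D,E,F,G,H], logical=[h,B,c,D,E,F,G,H]
After op 3 (swap(2, 7)): offset=0, physical=[h,B,H,D,E,F,G,c], logical=[h,B,H,D,E,F,G,c]
After op 4 (rotate(-1)): offset=7, physical=[h,B,H,D,E,F,G,c], logical=[c,h,B,H,D,E,F,G]
After op 5 (swap(3, 4)): offset=7, physical=[h,B,D,H,E,F,G,c], logical=[c,h,B,D,H,E,F,G]
After op 6 (swap(1, 6)): offset=7, physical=[F,B,D,H,E,h,G,c], logical=[c,F,B,D,H,E,h,G]
After op 7 (replace(0, 'n')): offset=7, physical=[F,B,D,H,E,h,G,n], logical=[n,F,B,D,H,E,h,G]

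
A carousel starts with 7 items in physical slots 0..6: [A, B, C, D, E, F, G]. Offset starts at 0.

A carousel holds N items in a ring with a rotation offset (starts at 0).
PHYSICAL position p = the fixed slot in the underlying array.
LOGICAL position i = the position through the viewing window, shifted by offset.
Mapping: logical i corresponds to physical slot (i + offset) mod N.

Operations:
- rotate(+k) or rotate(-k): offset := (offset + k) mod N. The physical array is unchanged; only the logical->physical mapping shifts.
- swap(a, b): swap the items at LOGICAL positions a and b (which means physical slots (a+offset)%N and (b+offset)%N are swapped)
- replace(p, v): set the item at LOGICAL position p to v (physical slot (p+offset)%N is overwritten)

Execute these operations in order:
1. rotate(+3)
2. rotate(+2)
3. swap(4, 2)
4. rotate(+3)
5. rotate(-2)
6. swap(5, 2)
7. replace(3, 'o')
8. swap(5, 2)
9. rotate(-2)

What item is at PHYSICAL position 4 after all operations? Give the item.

After op 1 (rotate(+3)): offset=3, physical=[A,B,C,D,E,F,G], logical=[D,E,F,G,A,B,C]
After op 2 (rotate(+2)): offset=5, physical=[A,B,C,D,E,F,G], logical=[F,G,A,B,C,D,E]
After op 3 (swap(4, 2)): offset=5, physical=[C,B,A,D,E,F,G], logical=[F,G,C,B,A,D,E]
After op 4 (rotate(+3)): offset=1, physical=[C,B,A,D,E,F,G], logical=[B,A,D,E,F,G,C]
After op 5 (rotate(-2)): offset=6, physical=[C,B,A,D,E,F,G], logical=[G,C,B,A,D,E,F]
After op 6 (swap(5, 2)): offset=6, physical=[C,E,A,D,B,F,G], logical=[G,C,E,A,D,B,F]
After op 7 (replace(3, 'o')): offset=6, physical=[C,E,o,D,B,F,G], logical=[G,C,E,o,D,B,F]
After op 8 (swap(5, 2)): offset=6, physical=[C,B,o,D,E,F,G], logical=[G,C,B,o,D,E,F]
After op 9 (rotate(-2)): offset=4, physical=[C,B,o,D,E,F,G], logical=[E,F,G,C,B,o,D]

Answer: E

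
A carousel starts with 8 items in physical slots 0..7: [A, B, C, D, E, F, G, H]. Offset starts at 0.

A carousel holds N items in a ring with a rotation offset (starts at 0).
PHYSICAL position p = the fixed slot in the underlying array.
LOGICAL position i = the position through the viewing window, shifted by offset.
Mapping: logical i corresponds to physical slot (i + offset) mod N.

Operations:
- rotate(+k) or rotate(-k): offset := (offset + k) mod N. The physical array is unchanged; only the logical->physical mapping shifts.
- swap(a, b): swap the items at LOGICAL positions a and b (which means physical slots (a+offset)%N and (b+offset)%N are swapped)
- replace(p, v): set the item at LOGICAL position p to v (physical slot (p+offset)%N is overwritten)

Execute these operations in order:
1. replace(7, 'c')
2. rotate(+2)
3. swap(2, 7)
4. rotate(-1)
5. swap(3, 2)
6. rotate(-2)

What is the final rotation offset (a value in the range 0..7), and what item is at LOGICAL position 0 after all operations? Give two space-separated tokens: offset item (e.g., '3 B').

Answer: 7 c

Derivation:
After op 1 (replace(7, 'c')): offset=0, physical=[A,B,C,D,E,F,G,c], logical=[A,B,C,D,E,F,G,c]
After op 2 (rotate(+2)): offset=2, physical=[A,B,C,D,E,F,G,c], logical=[C,D,E,F,G,c,A,B]
After op 3 (swap(2, 7)): offset=2, physical=[A,E,C,D,B,F,G,c], logical=[C,D,B,F,G,c,A,E]
After op 4 (rotate(-1)): offset=1, physical=[A,E,C,D,B,F,G,c], logical=[E,C,D,B,F,G,c,A]
After op 5 (swap(3, 2)): offset=1, physical=[A,E,C,B,D,F,G,c], logical=[E,C,B,D,F,G,c,A]
After op 6 (rotate(-2)): offset=7, physical=[A,E,C,B,D,F,G,c], logical=[c,A,E,C,B,D,F,G]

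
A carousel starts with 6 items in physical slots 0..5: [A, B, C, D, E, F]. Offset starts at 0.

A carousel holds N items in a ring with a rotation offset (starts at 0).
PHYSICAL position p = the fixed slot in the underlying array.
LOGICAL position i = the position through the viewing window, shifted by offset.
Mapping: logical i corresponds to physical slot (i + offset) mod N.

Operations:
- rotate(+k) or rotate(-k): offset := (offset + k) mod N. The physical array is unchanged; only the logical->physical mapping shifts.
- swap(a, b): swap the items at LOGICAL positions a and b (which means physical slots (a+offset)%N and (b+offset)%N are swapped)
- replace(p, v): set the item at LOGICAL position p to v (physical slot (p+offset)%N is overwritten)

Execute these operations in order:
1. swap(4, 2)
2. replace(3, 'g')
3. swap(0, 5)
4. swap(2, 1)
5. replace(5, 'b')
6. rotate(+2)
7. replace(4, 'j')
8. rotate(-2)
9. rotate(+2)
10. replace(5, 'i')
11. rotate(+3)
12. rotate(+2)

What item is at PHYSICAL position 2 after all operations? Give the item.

After op 1 (swap(4, 2)): offset=0, physical=[A,B,E,D,C,F], logical=[A,B,E,D,C,F]
After op 2 (replace(3, 'g')): offset=0, physical=[A,B,E,g,C,F], logical=[A,B,E,g,C,F]
After op 3 (swap(0, 5)): offset=0, physical=[F,B,E,g,C,A], logical=[F,B,E,g,C,A]
After op 4 (swap(2, 1)): offset=0, physical=[F,E,B,g,C,A], logical=[F,E,B,g,C,A]
After op 5 (replace(5, 'b')): offset=0, physical=[F,E,B,g,C,b], logical=[F,E,B,g,C,b]
After op 6 (rotate(+2)): offset=2, physical=[F,E,B,g,C,b], logical=[B,g,C,b,F,E]
After op 7 (replace(4, 'j')): offset=2, physical=[j,E,B,g,C,b], logical=[B,g,C,b,j,E]
After op 8 (rotate(-2)): offset=0, physical=[j,E,B,g,C,b], logical=[j,E,B,g,C,b]
After op 9 (rotate(+2)): offset=2, physical=[j,E,B,g,C,b], logical=[B,g,C,b,j,E]
After op 10 (replace(5, 'i')): offset=2, physical=[j,i,B,g,C,b], logical=[B,g,C,b,j,i]
After op 11 (rotate(+3)): offset=5, physical=[j,i,B,g,C,b], logical=[b,j,i,B,g,C]
After op 12 (rotate(+2)): offset=1, physical=[j,i,B,g,C,b], logical=[i,B,g,C,b,j]

Answer: B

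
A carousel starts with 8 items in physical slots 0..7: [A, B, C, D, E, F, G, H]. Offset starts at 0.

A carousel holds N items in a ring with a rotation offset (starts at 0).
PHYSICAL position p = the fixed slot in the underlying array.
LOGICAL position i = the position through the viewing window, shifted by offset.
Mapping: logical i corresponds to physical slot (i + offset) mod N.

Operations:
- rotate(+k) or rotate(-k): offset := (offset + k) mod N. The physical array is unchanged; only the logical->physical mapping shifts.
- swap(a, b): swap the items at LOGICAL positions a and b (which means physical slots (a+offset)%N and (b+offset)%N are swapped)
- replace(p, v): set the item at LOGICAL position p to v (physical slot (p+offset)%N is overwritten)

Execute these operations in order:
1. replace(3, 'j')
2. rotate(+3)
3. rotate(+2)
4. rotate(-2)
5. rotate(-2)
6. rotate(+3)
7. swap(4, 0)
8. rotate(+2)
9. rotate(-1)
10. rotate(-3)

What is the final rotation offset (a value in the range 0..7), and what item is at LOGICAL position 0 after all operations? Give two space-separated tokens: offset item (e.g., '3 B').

After op 1 (replace(3, 'j')): offset=0, physical=[A,B,C,j,E,F,G,H], logical=[A,B,C,j,E,F,G,H]
After op 2 (rotate(+3)): offset=3, physical=[A,B,C,j,E,F,G,H], logical=[j,E,F,G,H,A,B,C]
After op 3 (rotate(+2)): offset=5, physical=[A,B,C,j,E,F,G,H], logical=[F,G,H,A,B,C,j,E]
After op 4 (rotate(-2)): offset=3, physical=[A,B,C,j,E,F,G,H], logical=[j,E,F,G,H,A,B,C]
After op 5 (rotate(-2)): offset=1, physical=[A,B,C,j,E,F,G,H], logical=[B,C,j,E,F,G,H,A]
After op 6 (rotate(+3)): offset=4, physical=[A,B,C,j,E,F,G,H], logical=[E,F,G,H,A,B,C,j]
After op 7 (swap(4, 0)): offset=4, physical=[E,B,C,j,A,F,G,H], logical=[A,F,G,H,E,B,C,j]
After op 8 (rotate(+2)): offset=6, physical=[E,B,C,j,A,F,G,H], logical=[G,H,E,B,C,j,A,F]
After op 9 (rotate(-1)): offset=5, physical=[E,B,C,j,A,F,G,H], logical=[F,G,H,E,B,C,j,A]
After op 10 (rotate(-3)): offset=2, physical=[E,B,C,j,A,F,G,H], logical=[C,j,A,F,G,H,E,B]

Answer: 2 C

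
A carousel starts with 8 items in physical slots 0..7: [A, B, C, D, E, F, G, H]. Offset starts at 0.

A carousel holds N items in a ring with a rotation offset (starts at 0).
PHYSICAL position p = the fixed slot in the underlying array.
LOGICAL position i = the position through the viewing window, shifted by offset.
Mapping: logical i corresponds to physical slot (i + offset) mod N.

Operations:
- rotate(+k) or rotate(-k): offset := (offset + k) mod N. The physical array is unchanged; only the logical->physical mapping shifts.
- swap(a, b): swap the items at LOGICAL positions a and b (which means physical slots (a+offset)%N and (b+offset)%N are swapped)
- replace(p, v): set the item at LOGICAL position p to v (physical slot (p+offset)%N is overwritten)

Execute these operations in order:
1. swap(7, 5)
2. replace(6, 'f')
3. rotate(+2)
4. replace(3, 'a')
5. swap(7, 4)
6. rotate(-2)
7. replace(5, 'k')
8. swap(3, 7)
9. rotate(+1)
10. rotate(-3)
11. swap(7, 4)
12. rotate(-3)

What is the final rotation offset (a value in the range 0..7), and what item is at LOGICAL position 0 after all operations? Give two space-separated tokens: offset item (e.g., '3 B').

Answer: 3 F

Derivation:
After op 1 (swap(7, 5)): offset=0, physical=[A,B,C,D,E,H,G,F], logical=[A,B,C,D,E,H,G,F]
After op 2 (replace(6, 'f')): offset=0, physical=[A,B,C,D,E,H,f,F], logical=[A,B,C,D,E,H,f,F]
After op 3 (rotate(+2)): offset=2, physical=[A,B,C,D,E,H,f,F], logical=[C,D,E,H,f,F,A,B]
After op 4 (replace(3, 'a')): offset=2, physical=[A,B,C,D,E,a,f,F], logical=[C,D,E,a,f,F,A,B]
After op 5 (swap(7, 4)): offset=2, physical=[A,f,C,D,E,a,B,F], logical=[C,D,E,a,B,F,A,f]
After op 6 (rotate(-2)): offset=0, physical=[A,f,C,D,E,a,B,F], logical=[A,f,C,D,E,a,B,F]
After op 7 (replace(5, 'k')): offset=0, physical=[A,f,C,D,E,k,B,F], logical=[A,f,C,D,E,k,B,F]
After op 8 (swap(3, 7)): offset=0, physical=[A,f,C,F,E,k,B,D], logical=[A,f,C,F,E,k,B,D]
After op 9 (rotate(+1)): offset=1, physical=[A,f,C,F,E,k,B,D], logical=[f,C,F,E,k,B,D,A]
After op 10 (rotate(-3)): offset=6, physical=[A,f,C,F,E,k,B,D], logical=[B,D,A,f,C,F,E,k]
After op 11 (swap(7, 4)): offset=6, physical=[A,f,k,F,E,C,B,D], logical=[B,D,A,f,k,F,E,C]
After op 12 (rotate(-3)): offset=3, physical=[A,f,k,F,E,C,B,D], logical=[F,E,C,B,D,A,f,k]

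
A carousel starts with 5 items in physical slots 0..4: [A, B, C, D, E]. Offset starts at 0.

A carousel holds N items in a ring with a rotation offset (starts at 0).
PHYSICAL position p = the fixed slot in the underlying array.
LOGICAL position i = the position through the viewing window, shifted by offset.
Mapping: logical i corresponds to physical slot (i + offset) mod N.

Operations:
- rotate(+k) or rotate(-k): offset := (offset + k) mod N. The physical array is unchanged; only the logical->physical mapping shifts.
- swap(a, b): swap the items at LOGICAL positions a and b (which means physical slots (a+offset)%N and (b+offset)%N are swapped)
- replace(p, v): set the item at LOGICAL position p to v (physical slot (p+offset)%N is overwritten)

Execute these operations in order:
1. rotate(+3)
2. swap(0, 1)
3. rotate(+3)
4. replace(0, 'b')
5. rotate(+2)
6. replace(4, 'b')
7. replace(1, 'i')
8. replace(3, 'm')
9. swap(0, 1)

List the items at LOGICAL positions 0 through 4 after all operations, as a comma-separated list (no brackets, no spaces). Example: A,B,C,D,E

Answer: i,E,A,m,b

Derivation:
After op 1 (rotate(+3)): offset=3, physical=[A,B,C,D,E], logical=[D,E,A,B,C]
After op 2 (swap(0, 1)): offset=3, physical=[A,B,C,E,D], logical=[E,D,A,B,C]
After op 3 (rotate(+3)): offset=1, physical=[A,B,C,E,D], logical=[B,C,E,D,A]
After op 4 (replace(0, 'b')): offset=1, physical=[A,b,C,E,D], logical=[b,C,E,D,A]
After op 5 (rotate(+2)): offset=3, physical=[A,b,C,E,D], logical=[E,D,A,b,C]
After op 6 (replace(4, 'b')): offset=3, physical=[A,b,b,E,D], logical=[E,D,A,b,b]
After op 7 (replace(1, 'i')): offset=3, physical=[A,b,b,E,i], logical=[E,i,A,b,b]
After op 8 (replace(3, 'm')): offset=3, physical=[A,m,b,E,i], logical=[E,i,A,m,b]
After op 9 (swap(0, 1)): offset=3, physical=[A,m,b,i,E], logical=[i,E,A,m,b]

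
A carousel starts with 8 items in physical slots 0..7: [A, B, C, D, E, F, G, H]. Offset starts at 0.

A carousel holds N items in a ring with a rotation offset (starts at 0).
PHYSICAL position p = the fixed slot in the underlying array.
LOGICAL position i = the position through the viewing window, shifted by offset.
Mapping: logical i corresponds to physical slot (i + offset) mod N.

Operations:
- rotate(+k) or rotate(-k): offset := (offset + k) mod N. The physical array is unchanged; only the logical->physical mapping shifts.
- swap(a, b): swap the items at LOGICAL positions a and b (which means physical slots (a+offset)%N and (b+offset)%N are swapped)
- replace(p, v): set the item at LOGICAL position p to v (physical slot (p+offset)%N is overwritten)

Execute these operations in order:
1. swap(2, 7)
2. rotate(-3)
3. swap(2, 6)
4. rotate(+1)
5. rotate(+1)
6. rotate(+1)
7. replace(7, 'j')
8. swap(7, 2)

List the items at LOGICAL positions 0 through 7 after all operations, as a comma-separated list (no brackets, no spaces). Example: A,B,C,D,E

After op 1 (swap(2, 7)): offset=0, physical=[A,B,H,D,E,F,G,C], logical=[A,B,H,D,E,F,G,C]
After op 2 (rotate(-3)): offset=5, physical=[A,B,H,D,E,F,G,C], logical=[F,G,C,A,B,H,D,E]
After op 3 (swap(2, 6)): offset=5, physical=[A,B,H,C,E,F,G,D], logical=[F,G,D,A,B,H,C,E]
After op 4 (rotate(+1)): offset=6, physical=[A,B,H,C,E,F,G,D], logical=[G,D,A,B,H,C,E,F]
After op 5 (rotate(+1)): offset=7, physical=[A,B,H,C,E,F,G,D], logical=[D,A,B,H,C,E,F,G]
After op 6 (rotate(+1)): offset=0, physical=[A,B,H,C,E,F,G,D], logical=[A,B,H,C,E,F,G,D]
After op 7 (replace(7, 'j')): offset=0, physical=[A,B,H,C,E,F,G,j], logical=[A,B,H,C,E,F,G,j]
After op 8 (swap(7, 2)): offset=0, physical=[A,B,j,C,E,F,G,H], logical=[A,B,j,C,E,F,G,H]

Answer: A,B,j,C,E,F,G,H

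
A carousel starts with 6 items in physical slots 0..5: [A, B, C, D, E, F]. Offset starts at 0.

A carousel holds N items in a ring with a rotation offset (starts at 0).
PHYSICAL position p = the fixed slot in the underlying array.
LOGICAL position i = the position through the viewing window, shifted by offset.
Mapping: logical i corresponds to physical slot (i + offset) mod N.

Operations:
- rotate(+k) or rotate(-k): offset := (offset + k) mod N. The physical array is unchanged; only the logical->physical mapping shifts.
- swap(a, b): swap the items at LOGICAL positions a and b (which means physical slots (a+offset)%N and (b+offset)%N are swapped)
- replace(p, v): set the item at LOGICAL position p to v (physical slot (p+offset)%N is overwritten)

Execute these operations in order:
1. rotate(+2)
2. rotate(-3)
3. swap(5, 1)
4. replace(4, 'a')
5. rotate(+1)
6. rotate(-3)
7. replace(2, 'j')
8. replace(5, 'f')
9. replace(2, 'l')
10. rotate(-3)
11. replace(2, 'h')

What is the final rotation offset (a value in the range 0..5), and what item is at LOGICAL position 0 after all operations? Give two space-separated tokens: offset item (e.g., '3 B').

Answer: 0 E

Derivation:
After op 1 (rotate(+2)): offset=2, physical=[A,B,C,D,E,F], logical=[C,D,E,F,A,B]
After op 2 (rotate(-3)): offset=5, physical=[A,B,C,D,E,F], logical=[F,A,B,C,D,E]
After op 3 (swap(5, 1)): offset=5, physical=[E,B,C,D,A,F], logical=[F,E,B,C,D,A]
After op 4 (replace(4, 'a')): offset=5, physical=[E,B,C,a,A,F], logical=[F,E,B,C,a,A]
After op 5 (rotate(+1)): offset=0, physical=[E,B,C,a,A,F], logical=[E,B,C,a,A,F]
After op 6 (rotate(-3)): offset=3, physical=[E,B,C,a,A,F], logical=[a,A,F,E,B,C]
After op 7 (replace(2, 'j')): offset=3, physical=[E,B,C,a,A,j], logical=[a,A,j,E,B,C]
After op 8 (replace(5, 'f')): offset=3, physical=[E,B,f,a,A,j], logical=[a,A,j,E,B,f]
After op 9 (replace(2, 'l')): offset=3, physical=[E,B,f,a,A,l], logical=[a,A,l,E,B,f]
After op 10 (rotate(-3)): offset=0, physical=[E,B,f,a,A,l], logical=[E,B,f,a,A,l]
After op 11 (replace(2, 'h')): offset=0, physical=[E,B,h,a,A,l], logical=[E,B,h,a,A,l]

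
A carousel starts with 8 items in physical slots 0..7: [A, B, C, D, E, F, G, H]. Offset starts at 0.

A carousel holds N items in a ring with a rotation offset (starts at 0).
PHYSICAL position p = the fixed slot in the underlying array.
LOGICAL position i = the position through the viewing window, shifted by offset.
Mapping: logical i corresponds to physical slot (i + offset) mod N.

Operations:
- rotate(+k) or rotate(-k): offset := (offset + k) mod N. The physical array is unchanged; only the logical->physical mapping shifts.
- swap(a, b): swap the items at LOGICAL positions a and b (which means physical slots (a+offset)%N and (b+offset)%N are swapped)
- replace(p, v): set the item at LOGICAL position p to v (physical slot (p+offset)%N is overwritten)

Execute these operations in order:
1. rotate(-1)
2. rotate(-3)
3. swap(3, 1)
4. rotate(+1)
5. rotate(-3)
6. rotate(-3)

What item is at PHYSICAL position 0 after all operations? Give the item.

Answer: A

Derivation:
After op 1 (rotate(-1)): offset=7, physical=[A,B,C,D,E,F,G,H], logical=[H,A,B,C,D,E,F,G]
After op 2 (rotate(-3)): offset=4, physical=[A,B,C,D,E,F,G,H], logical=[E,F,G,H,A,B,C,D]
After op 3 (swap(3, 1)): offset=4, physical=[A,B,C,D,E,H,G,F], logical=[E,H,G,F,A,B,C,D]
After op 4 (rotate(+1)): offset=5, physical=[A,B,C,D,E,H,G,F], logical=[H,G,F,A,B,C,D,E]
After op 5 (rotate(-3)): offset=2, physical=[A,B,C,D,E,H,G,F], logical=[C,D,E,H,G,F,A,B]
After op 6 (rotate(-3)): offset=7, physical=[A,B,C,D,E,H,G,F], logical=[F,A,B,C,D,E,H,G]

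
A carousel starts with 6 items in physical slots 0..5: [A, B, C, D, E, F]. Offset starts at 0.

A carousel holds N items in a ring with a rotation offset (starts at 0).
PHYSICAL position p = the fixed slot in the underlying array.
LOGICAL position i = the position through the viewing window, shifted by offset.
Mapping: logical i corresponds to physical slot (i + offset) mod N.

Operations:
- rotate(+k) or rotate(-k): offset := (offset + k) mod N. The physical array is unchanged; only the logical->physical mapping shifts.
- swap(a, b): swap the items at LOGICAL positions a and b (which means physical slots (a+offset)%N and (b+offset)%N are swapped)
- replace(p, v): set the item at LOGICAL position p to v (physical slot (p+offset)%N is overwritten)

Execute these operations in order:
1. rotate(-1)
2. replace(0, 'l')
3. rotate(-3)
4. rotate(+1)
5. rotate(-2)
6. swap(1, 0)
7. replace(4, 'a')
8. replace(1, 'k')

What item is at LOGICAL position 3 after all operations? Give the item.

Answer: E

Derivation:
After op 1 (rotate(-1)): offset=5, physical=[A,B,C,D,E,F], logical=[F,A,B,C,D,E]
After op 2 (replace(0, 'l')): offset=5, physical=[A,B,C,D,E,l], logical=[l,A,B,C,D,E]
After op 3 (rotate(-3)): offset=2, physical=[A,B,C,D,E,l], logical=[C,D,E,l,A,B]
After op 4 (rotate(+1)): offset=3, physical=[A,B,C,D,E,l], logical=[D,E,l,A,B,C]
After op 5 (rotate(-2)): offset=1, physical=[A,B,C,D,E,l], logical=[B,C,D,E,l,A]
After op 6 (swap(1, 0)): offset=1, physical=[A,C,B,D,E,l], logical=[C,B,D,E,l,A]
After op 7 (replace(4, 'a')): offset=1, physical=[A,C,B,D,E,a], logical=[C,B,D,E,a,A]
After op 8 (replace(1, 'k')): offset=1, physical=[A,C,k,D,E,a], logical=[C,k,D,E,a,A]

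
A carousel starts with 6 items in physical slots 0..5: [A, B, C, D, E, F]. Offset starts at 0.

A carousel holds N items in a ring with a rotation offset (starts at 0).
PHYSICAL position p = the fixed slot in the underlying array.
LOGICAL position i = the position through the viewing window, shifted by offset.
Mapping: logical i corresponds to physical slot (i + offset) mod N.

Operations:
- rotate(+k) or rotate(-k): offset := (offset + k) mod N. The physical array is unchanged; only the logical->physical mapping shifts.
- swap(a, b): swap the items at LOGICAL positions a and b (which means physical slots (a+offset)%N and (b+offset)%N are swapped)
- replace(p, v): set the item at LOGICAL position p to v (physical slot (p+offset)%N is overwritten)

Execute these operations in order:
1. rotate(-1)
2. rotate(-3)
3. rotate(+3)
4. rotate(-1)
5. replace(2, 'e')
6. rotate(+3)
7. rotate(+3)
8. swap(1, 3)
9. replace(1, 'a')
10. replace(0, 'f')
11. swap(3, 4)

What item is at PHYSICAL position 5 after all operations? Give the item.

After op 1 (rotate(-1)): offset=5, physical=[A,B,C,D,E,F], logical=[F,A,B,C,D,E]
After op 2 (rotate(-3)): offset=2, physical=[A,B,C,D,E,F], logical=[C,D,E,F,A,B]
After op 3 (rotate(+3)): offset=5, physical=[A,B,C,D,E,F], logical=[F,A,B,C,D,E]
After op 4 (rotate(-1)): offset=4, physical=[A,B,C,D,E,F], logical=[E,F,A,B,C,D]
After op 5 (replace(2, 'e')): offset=4, physical=[e,B,C,D,E,F], logical=[E,F,e,B,C,D]
After op 6 (rotate(+3)): offset=1, physical=[e,B,C,D,E,F], logical=[B,C,D,E,F,e]
After op 7 (rotate(+3)): offset=4, physical=[e,B,C,D,E,F], logical=[E,F,e,B,C,D]
After op 8 (swap(1, 3)): offset=4, physical=[e,F,C,D,E,B], logical=[E,B,e,F,C,D]
After op 9 (replace(1, 'a')): offset=4, physical=[e,F,C,D,E,a], logical=[E,a,e,F,C,D]
After op 10 (replace(0, 'f')): offset=4, physical=[e,F,C,D,f,a], logical=[f,a,e,F,C,D]
After op 11 (swap(3, 4)): offset=4, physical=[e,C,F,D,f,a], logical=[f,a,e,C,F,D]

Answer: a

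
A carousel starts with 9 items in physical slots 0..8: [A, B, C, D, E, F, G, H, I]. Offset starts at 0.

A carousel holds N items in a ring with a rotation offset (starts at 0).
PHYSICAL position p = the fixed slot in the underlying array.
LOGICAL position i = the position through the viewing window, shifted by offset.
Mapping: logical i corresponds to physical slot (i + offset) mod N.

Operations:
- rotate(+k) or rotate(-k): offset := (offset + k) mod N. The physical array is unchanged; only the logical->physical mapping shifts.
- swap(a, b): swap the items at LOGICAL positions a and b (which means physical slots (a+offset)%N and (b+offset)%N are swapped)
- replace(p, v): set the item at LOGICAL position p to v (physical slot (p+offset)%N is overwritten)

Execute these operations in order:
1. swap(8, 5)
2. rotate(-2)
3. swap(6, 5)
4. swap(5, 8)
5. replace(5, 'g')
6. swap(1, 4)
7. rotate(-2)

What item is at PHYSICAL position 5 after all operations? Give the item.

Answer: I

Derivation:
After op 1 (swap(8, 5)): offset=0, physical=[A,B,C,D,E,I,G,H,F], logical=[A,B,C,D,E,I,G,H,F]
After op 2 (rotate(-2)): offset=7, physical=[A,B,C,D,E,I,G,H,F], logical=[H,F,A,B,C,D,E,I,G]
After op 3 (swap(6, 5)): offset=7, physical=[A,B,C,E,D,I,G,H,F], logical=[H,F,A,B,C,E,D,I,G]
After op 4 (swap(5, 8)): offset=7, physical=[A,B,C,G,D,I,E,H,F], logical=[H,F,A,B,C,G,D,I,E]
After op 5 (replace(5, 'g')): offset=7, physical=[A,B,C,g,D,I,E,H,F], logical=[H,F,A,B,C,g,D,I,E]
After op 6 (swap(1, 4)): offset=7, physical=[A,B,F,g,D,I,E,H,C], logical=[H,C,A,B,F,g,D,I,E]
After op 7 (rotate(-2)): offset=5, physical=[A,B,F,g,D,I,E,H,C], logical=[I,E,H,C,A,B,F,g,D]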